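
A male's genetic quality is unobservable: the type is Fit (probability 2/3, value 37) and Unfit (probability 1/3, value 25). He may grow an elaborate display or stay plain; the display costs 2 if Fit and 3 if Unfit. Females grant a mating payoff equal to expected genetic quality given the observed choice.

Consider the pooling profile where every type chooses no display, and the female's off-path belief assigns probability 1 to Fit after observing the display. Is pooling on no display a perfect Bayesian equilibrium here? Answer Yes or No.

On path, the female holds the prior and pays 2/3·37 + 1/3·25 = 33. Off path (the display), believing Fit, it pays 37.
Fit: no display nets 33; the display nets 37 − 2 = 35. Fit would deviate.
Unfit: no display nets 33; the display nets 37 − 3 = 34. Unfit would deviate.
A type deviates, so pooling fails.

No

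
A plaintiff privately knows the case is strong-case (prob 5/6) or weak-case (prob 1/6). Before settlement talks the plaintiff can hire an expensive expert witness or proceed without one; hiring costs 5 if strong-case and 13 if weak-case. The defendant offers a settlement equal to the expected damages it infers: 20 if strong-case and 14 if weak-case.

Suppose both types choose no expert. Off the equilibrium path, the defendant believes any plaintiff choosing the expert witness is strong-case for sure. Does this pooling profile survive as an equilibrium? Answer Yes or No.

Yes

On path, the defendant holds the prior and pays 5/6·20 + 1/6·14 = 19. Off path (the expert witness), believing strong-case, it pays 20.
strong-case: no expert nets 19; the expert witness nets 20 − 5 = 15. strong-case stays.
weak-case: no expert nets 19; the expert witness nets 20 − 13 = 7. weak-case stays.
No type deviates, so pooling is sustained.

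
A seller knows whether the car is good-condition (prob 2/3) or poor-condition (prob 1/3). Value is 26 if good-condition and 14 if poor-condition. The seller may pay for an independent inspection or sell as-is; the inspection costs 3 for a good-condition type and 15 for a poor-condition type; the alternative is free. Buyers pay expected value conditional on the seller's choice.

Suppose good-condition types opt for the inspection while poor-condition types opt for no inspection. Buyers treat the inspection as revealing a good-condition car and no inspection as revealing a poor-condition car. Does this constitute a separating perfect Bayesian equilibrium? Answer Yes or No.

Yes

Under these beliefs, the inspection earns price 26 and no inspection earns price 14.
good-condition: the inspection nets 26 − 3 = 23; no inspection nets 14. good-condition prefers the inspection.
poor-condition: the inspection nets 26 − 15 = 11; no inspection nets 14. poor-condition prefers no inspection.
Neither type deviates, so the separating profile is an equilibrium.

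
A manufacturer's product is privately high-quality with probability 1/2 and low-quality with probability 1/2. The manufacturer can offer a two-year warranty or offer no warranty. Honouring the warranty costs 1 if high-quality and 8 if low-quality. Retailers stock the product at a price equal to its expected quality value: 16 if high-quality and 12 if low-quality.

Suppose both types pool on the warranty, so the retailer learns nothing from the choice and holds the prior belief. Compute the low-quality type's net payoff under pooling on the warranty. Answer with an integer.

Pooled price = 1/2·16 + 1/2·12 = 14.
low-quality pays cost 8 for the warranty, so net payoff = 14 − 8 = 6.

6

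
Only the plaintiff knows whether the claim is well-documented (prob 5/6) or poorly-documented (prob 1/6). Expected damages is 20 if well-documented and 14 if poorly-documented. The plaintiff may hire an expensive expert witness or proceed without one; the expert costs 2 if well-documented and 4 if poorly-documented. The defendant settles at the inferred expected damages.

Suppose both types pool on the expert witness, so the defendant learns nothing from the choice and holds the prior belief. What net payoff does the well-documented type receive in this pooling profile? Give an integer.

17

Pooled settlement = 5/6·20 + 1/6·14 = 19.
well-documented pays cost 2 for the expert witness, so net payoff = 19 − 2 = 17.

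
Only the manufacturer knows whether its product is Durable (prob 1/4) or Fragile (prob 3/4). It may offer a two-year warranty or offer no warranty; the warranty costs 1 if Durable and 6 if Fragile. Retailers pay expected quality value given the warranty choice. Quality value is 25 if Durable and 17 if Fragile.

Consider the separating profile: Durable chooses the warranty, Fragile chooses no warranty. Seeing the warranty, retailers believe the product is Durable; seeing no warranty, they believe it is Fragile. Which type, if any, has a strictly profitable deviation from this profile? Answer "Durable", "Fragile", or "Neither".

The warranty pays 25; no warranty pays 17.
Durable: assigned the warranty, nets 25 − 1 = 24; deviating to no warranty nets 17.
Fragile: assigned no warranty, nets 17; deviating to the warranty nets 25 − 6 = 19.
The Fragile type gains 2 by deviating.

Fragile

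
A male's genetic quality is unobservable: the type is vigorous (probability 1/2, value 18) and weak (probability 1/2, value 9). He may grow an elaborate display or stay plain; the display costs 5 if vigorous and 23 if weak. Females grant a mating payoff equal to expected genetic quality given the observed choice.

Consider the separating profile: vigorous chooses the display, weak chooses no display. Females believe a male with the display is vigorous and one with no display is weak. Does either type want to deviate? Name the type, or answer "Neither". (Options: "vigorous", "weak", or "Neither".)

Neither

The display pays 18; no display pays 9.
vigorous: assigned the display, nets 18 − 5 = 13; deviating to no display nets 9.
weak: assigned no display, nets 9; deviating to the display nets 18 − 23 = -5.
Both types strictly prefer their assigned action; no profitable deviation.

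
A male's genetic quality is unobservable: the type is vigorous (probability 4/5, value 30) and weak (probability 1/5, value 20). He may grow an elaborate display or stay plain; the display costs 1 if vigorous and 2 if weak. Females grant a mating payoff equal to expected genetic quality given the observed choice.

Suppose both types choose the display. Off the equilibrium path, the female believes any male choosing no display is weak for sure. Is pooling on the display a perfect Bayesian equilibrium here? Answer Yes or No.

On path, the female holds the prior and pays 4/5·30 + 1/5·20 = 28. Off path (no display), believing weak, it pays 20.
vigorous: the display nets 28 − 1 = 27; no display nets 20. vigorous stays.
weak: the display nets 28 − 2 = 26; no display nets 20. weak stays.
No type deviates, so pooling is sustained.

Yes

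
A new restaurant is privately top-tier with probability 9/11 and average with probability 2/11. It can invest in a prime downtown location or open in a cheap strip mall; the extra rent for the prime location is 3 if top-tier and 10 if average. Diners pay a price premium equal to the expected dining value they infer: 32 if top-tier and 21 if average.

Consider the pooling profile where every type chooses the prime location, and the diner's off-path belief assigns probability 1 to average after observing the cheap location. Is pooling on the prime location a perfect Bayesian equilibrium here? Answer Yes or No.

On path, the diner holds the prior and pays 9/11·32 + 2/11·21 = 30. Off path (the cheap location), believing average, it pays 21.
top-tier: the prime location nets 30 − 3 = 27; the cheap location nets 21. top-tier stays.
average: the prime location nets 30 − 10 = 20; the cheap location nets 21. average would deviate.
A type deviates, so pooling fails.

No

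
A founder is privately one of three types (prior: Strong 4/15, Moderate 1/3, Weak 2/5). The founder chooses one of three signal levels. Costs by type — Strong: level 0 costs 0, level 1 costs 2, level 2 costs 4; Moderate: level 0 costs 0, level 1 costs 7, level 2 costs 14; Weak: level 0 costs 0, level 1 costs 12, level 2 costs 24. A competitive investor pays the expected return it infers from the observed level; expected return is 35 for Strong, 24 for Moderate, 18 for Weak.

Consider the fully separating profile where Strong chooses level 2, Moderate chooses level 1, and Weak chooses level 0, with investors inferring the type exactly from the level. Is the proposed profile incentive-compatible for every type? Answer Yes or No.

Separating valuations: level 2 → 35, level 1 → 24, level 0 → 18.
Strong (assigned level 2): level 0: 18 − 0 = 18; level 1: 24 − 2 = 22; level 2: 35 − 4 = 31. Strong stays.
Moderate (assigned level 1): level 0: 18 − 0 = 18; level 1: 24 − 7 = 17; level 2: 35 − 14 = 21. Moderate prefers level 2.
Weak (assigned level 0): level 0: 18 − 0 = 18; level 1: 24 − 12 = 12; level 2: 35 − 24 = 11. Weak stays.
At least one type deviates; the separating profile fails.

No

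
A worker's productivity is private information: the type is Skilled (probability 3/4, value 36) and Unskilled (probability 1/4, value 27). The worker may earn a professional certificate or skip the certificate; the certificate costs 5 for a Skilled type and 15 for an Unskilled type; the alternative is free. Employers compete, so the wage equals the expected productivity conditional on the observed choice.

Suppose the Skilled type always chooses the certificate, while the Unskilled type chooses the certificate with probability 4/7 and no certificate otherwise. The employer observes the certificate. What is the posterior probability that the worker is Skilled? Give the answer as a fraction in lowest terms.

21/25

P(the certificate) = (3/4)·1 + (1/4)·(4/7) = 25/28.
By Bayes' rule, P(Skilled | the certificate) = (3/4) / (25/28) = 21/25.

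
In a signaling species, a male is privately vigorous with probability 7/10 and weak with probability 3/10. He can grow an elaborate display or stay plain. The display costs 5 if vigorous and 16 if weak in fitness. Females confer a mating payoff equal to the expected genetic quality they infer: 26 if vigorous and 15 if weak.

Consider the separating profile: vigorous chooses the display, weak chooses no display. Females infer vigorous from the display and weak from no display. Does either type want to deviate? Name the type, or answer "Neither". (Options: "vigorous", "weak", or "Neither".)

The display pays 26; no display pays 15.
vigorous: assigned the display, nets 26 − 5 = 21; deviating to no display nets 15.
weak: assigned no display, nets 15; deviating to the display nets 26 − 16 = 10.
Both types strictly prefer their assigned action; no profitable deviation.

Neither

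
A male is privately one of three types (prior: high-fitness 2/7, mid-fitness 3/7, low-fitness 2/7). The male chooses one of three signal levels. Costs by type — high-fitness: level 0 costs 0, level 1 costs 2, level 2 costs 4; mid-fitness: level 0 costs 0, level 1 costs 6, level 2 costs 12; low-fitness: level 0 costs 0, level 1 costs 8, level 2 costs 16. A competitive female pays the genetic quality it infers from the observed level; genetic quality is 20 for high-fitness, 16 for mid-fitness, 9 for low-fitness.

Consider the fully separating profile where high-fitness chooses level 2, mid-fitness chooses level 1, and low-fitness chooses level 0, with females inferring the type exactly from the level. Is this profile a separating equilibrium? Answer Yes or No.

Yes

Separating mating payoffs: level 2 → 20, level 1 → 16, level 0 → 9.
high-fitness (assigned level 2): level 0: 9 − 0 = 9; level 1: 16 − 2 = 14; level 2: 20 − 4 = 16. high-fitness stays.
mid-fitness (assigned level 1): level 0: 9 − 0 = 9; level 1: 16 − 6 = 10; level 2: 20 − 12 = 8. mid-fitness stays.
low-fitness (assigned level 0): level 0: 9 − 0 = 9; level 1: 16 − 8 = 8; level 2: 20 − 16 = 4. low-fitness stays.
Every type prefers its assigned level; separation holds.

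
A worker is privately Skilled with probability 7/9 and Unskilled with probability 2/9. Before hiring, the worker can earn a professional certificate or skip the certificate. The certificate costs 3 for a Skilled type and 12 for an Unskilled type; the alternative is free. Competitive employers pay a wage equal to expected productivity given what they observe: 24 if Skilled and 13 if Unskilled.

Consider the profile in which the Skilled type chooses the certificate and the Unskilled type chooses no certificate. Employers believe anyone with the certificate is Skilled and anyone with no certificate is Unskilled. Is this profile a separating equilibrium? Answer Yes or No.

Yes

Under these beliefs, the certificate earns wage 24 and no certificate earns wage 13.
Skilled: the certificate nets 24 − 3 = 21; no certificate nets 13. Skilled prefers the certificate.
Unskilled: the certificate nets 24 − 12 = 12; no certificate nets 13. Unskilled prefers no certificate.
Neither type deviates, so the separating profile is an equilibrium.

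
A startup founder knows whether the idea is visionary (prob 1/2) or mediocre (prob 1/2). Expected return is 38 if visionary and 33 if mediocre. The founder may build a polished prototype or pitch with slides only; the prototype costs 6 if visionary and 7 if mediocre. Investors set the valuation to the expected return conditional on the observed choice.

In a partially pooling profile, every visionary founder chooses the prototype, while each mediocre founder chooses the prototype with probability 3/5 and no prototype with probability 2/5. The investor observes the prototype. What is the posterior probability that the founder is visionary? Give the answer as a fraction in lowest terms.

5/8

P(the prototype) = (1/2)·1 + (1/2)·(3/5) = 4/5.
By Bayes' rule, P(visionary | the prototype) = (1/2) / (4/5) = 5/8.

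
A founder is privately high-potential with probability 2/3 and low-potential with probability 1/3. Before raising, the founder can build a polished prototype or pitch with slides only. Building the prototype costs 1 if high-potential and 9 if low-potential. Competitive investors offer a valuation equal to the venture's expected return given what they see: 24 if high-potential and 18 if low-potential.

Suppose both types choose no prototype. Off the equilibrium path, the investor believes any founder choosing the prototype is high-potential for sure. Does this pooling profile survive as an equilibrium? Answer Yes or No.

On path, the investor holds the prior and pays 2/3·24 + 1/3·18 = 22. Off path (the prototype), believing high-potential, it pays 24.
high-potential: no prototype nets 22; the prototype nets 24 − 1 = 23. high-potential would deviate.
low-potential: no prototype nets 22; the prototype nets 24 − 9 = 15. low-potential stays.
A type deviates, so pooling fails.

No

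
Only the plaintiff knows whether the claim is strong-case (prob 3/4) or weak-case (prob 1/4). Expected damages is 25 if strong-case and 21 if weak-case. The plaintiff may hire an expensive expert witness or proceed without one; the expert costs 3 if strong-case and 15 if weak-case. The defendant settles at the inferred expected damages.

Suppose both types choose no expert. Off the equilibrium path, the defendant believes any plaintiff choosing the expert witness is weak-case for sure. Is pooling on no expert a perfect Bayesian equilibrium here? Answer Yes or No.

On path, the defendant holds the prior and pays 3/4·25 + 1/4·21 = 24. Off path (the expert witness), believing weak-case, it pays 21.
strong-case: no expert nets 24; the expert witness nets 21 − 3 = 18. strong-case stays.
weak-case: no expert nets 24; the expert witness nets 21 − 15 = 6. weak-case stays.
No type deviates, so pooling is sustained.

Yes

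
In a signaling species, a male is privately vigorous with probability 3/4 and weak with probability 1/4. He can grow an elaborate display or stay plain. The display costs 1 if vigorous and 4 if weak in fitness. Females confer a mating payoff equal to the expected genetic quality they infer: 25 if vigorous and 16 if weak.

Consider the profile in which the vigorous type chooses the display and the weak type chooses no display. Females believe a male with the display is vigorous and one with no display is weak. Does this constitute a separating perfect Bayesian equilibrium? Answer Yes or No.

Under these beliefs, the display earns mating payoff 25 and no display earns mating payoff 16.
vigorous: the display nets 25 − 1 = 24; no display nets 16. vigorous prefers the display.
weak: the display nets 25 − 4 = 21; no display nets 16. weak would deviate to the display.
weak has a profitable deviation, so the profile is not an equilibrium.

No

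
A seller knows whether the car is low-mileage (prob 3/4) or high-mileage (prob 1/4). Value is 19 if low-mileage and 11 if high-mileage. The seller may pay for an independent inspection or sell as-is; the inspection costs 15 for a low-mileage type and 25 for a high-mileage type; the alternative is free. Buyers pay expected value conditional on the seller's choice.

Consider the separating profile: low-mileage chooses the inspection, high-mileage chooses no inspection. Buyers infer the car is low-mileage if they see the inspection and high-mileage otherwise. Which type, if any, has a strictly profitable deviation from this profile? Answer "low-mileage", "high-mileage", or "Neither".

The inspection pays 19; no inspection pays 11.
low-mileage: assigned the inspection, nets 19 − 15 = 4; deviating to no inspection nets 11.
high-mileage: assigned no inspection, nets 11; deviating to the inspection nets 19 − 25 = -6.
The low-mileage type gains 7 by deviating.

low-mileage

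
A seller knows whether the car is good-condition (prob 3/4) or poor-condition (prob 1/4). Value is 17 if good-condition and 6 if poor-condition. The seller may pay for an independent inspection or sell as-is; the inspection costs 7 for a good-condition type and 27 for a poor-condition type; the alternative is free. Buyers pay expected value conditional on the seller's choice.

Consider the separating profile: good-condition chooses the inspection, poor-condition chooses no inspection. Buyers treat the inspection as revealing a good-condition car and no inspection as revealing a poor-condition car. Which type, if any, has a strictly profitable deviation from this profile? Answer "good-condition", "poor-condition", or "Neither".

The inspection pays 17; no inspection pays 6.
good-condition: assigned the inspection, nets 17 − 7 = 10; deviating to no inspection nets 6.
poor-condition: assigned no inspection, nets 6; deviating to the inspection nets 17 − 27 = -10.
Both types strictly prefer their assigned action; no profitable deviation.

Neither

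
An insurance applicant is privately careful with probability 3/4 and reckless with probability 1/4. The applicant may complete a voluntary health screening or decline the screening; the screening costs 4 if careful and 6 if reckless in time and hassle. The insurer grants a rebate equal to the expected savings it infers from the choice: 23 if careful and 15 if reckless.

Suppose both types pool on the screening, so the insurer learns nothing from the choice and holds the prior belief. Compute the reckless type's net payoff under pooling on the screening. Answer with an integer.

15

Pooled rebate = 3/4·23 + 1/4·15 = 21.
reckless pays cost 6 for the screening, so net payoff = 21 − 6 = 15.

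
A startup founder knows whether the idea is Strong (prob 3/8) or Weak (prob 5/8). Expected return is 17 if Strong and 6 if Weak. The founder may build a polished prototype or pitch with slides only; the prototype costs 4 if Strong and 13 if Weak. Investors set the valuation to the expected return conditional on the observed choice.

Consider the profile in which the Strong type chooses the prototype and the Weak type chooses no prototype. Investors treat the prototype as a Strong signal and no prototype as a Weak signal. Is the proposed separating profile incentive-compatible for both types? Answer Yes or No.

Yes

Under these beliefs, the prototype earns valuation 17 and no prototype earns valuation 6.
Strong: the prototype nets 17 − 4 = 13; no prototype nets 6. Strong prefers the prototype.
Weak: the prototype nets 17 − 13 = 4; no prototype nets 6. Weak prefers no prototype.
Neither type deviates, so the separating profile is an equilibrium.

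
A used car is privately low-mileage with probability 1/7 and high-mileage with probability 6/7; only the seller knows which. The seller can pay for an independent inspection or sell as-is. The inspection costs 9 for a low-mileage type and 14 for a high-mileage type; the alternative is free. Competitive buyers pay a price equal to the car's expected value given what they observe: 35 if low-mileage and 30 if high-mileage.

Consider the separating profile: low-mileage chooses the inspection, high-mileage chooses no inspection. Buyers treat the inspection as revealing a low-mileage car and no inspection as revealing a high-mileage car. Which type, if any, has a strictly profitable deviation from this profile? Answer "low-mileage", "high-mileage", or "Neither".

The inspection pays 35; no inspection pays 30.
low-mileage: assigned the inspection, nets 35 − 9 = 26; deviating to no inspection nets 30.
high-mileage: assigned no inspection, nets 30; deviating to the inspection nets 35 − 14 = 21.
The low-mileage type gains 4 by deviating.

low-mileage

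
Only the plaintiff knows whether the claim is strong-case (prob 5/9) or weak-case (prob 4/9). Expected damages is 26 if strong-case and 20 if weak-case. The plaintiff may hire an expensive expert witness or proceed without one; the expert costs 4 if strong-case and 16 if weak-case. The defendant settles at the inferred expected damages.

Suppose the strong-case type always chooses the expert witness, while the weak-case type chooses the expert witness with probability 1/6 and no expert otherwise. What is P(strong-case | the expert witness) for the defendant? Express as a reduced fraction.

15/17

P(the expert witness) = (5/9)·1 + (4/9)·(1/6) = 17/27.
By Bayes' rule, P(strong-case | the expert witness) = (5/9) / (17/27) = 15/17.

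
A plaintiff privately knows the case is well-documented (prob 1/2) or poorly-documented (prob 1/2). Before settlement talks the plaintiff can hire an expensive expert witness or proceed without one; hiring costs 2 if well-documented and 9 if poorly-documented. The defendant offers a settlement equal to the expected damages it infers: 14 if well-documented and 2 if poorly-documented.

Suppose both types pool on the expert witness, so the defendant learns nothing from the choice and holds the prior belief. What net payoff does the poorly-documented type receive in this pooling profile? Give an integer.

Pooled settlement = 1/2·14 + 1/2·2 = 8.
poorly-documented pays cost 9 for the expert witness, so net payoff = 8 − 9 = -1.

-1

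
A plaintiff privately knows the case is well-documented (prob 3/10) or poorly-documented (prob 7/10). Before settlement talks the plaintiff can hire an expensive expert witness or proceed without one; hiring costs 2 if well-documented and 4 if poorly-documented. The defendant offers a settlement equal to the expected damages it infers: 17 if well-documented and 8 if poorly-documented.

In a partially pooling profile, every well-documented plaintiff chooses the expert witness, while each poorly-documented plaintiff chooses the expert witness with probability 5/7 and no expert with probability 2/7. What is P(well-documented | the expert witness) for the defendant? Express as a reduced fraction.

P(the expert witness) = (3/10)·1 + (7/10)·(5/7) = 4/5.
By Bayes' rule, P(well-documented | the expert witness) = (3/10) / (4/5) = 3/8.

3/8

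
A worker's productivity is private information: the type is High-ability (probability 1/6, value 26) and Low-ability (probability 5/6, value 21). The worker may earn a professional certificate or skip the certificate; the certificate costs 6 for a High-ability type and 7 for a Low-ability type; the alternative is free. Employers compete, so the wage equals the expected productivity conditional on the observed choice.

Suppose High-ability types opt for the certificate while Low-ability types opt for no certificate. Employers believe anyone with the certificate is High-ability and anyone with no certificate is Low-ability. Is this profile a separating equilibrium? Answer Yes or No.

No

Under these beliefs, the certificate earns wage 26 and no certificate earns wage 21.
High-ability: the certificate nets 26 − 6 = 20; no certificate nets 21. High-ability would deviate to no certificate.
Low-ability: the certificate nets 26 − 7 = 19; no certificate nets 21. Low-ability prefers no certificate.
High-ability has a profitable deviation, so the profile is not an equilibrium.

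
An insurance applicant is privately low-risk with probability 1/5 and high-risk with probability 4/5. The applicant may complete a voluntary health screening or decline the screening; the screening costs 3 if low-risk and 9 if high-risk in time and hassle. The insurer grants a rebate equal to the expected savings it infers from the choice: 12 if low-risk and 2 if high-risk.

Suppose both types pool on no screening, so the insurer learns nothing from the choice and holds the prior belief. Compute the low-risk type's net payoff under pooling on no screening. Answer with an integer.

Pooled rebate = 1/5·12 + 4/5·2 = 4.
low-risk pays no cost for no screening, so net payoff = 4.

4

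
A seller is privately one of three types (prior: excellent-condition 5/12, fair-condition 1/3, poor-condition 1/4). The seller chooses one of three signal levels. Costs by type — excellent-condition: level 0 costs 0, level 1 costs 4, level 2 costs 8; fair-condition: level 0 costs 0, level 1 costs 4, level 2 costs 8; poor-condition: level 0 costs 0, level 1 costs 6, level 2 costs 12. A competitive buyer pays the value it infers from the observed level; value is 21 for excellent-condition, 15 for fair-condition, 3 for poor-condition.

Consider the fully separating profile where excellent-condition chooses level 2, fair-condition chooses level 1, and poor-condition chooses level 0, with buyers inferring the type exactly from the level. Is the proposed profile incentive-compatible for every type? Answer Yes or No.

Separating prices: level 2 → 21, level 1 → 15, level 0 → 3.
excellent-condition (assigned level 2): level 0: 3 − 0 = 3; level 1: 15 − 4 = 11; level 2: 21 − 8 = 13. excellent-condition stays.
fair-condition (assigned level 1): level 0: 3 − 0 = 3; level 1: 15 − 4 = 11; level 2: 21 − 8 = 13. fair-condition prefers level 2.
poor-condition (assigned level 0): level 0: 3 − 0 = 3; level 1: 15 − 6 = 9; level 2: 21 − 12 = 9. poor-condition prefers level 1.
At least one type deviates; the separating profile fails.

No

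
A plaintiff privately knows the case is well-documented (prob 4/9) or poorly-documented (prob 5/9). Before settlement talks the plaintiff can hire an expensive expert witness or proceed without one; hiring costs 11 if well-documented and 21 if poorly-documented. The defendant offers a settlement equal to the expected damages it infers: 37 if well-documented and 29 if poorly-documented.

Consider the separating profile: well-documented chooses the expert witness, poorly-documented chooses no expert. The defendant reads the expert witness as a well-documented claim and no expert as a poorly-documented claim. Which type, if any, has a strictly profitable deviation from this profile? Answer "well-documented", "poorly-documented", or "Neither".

The expert witness pays 37; no expert pays 29.
well-documented: assigned the expert witness, nets 37 − 11 = 26; deviating to no expert nets 29.
poorly-documented: assigned no expert, nets 29; deviating to the expert witness nets 37 − 21 = 16.
The well-documented type gains 3 by deviating.

well-documented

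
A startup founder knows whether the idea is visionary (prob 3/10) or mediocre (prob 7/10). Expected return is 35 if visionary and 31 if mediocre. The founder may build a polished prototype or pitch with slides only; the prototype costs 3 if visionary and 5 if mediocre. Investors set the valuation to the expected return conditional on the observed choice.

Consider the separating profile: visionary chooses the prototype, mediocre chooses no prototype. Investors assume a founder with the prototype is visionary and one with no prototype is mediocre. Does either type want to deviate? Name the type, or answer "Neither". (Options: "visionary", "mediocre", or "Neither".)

The prototype pays 35; no prototype pays 31.
visionary: assigned the prototype, nets 35 − 3 = 32; deviating to no prototype nets 31.
mediocre: assigned no prototype, nets 31; deviating to the prototype nets 35 − 5 = 30.
Both types strictly prefer their assigned action; no profitable deviation.

Neither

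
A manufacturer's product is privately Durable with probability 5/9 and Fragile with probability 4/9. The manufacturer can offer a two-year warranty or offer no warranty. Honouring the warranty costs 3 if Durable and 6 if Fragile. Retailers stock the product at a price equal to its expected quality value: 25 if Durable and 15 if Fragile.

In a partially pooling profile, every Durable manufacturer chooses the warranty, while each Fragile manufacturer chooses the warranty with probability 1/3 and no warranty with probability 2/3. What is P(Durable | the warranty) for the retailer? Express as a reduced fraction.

15/19

P(the warranty) = (5/9)·1 + (4/9)·(1/3) = 19/27.
By Bayes' rule, P(Durable | the warranty) = (5/9) / (19/27) = 15/19.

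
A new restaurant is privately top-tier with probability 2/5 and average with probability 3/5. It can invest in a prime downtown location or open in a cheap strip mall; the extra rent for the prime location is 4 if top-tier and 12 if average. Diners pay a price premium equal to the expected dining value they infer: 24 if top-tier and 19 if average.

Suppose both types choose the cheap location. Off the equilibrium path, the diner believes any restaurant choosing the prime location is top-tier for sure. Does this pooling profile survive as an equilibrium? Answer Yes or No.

On path, the diner holds the prior and pays 2/5·24 + 3/5·19 = 21. Off path (the prime location), believing top-tier, it pays 24.
top-tier: the cheap location nets 21; the prime location nets 24 − 4 = 20. top-tier stays.
average: the cheap location nets 21; the prime location nets 24 − 12 = 12. average stays.
No type deviates, so pooling is sustained.

Yes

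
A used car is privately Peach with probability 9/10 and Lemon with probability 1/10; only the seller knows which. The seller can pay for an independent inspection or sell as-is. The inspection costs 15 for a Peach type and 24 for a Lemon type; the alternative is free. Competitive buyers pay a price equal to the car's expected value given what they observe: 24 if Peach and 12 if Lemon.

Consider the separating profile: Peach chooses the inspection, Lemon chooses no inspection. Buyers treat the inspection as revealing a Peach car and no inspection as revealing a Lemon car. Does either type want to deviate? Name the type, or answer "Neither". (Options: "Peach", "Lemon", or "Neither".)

The inspection pays 24; no inspection pays 12.
Peach: assigned the inspection, nets 24 − 15 = 9; deviating to no inspection nets 12.
Lemon: assigned no inspection, nets 12; deviating to the inspection nets 24 − 24 = 0.
The Peach type gains 3 by deviating.

Peach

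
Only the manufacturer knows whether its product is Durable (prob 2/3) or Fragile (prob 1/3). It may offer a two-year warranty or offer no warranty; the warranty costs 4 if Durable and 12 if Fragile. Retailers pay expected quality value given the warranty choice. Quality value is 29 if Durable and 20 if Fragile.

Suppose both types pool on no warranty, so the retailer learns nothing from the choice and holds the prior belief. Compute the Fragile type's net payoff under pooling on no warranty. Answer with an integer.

Pooled price = 2/3·29 + 1/3·20 = 26.
Fragile pays no cost for no warranty, so net payoff = 26.

26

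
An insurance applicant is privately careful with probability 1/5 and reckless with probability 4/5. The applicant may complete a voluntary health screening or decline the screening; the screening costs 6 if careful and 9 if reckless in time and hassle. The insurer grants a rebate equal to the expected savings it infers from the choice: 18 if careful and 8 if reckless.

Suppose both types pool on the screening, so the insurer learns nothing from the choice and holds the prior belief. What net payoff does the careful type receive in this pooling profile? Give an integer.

4

Pooled rebate = 1/5·18 + 4/5·8 = 10.
careful pays cost 6 for the screening, so net payoff = 10 − 6 = 4.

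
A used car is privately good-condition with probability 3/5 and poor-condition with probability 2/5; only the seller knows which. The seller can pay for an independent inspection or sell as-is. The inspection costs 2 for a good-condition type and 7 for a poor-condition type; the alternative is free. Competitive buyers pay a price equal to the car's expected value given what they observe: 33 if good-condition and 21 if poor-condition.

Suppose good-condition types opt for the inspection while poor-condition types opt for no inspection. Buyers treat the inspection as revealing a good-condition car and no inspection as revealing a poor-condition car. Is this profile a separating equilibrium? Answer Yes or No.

Under these beliefs, the inspection earns price 33 and no inspection earns price 21.
good-condition: the inspection nets 33 − 2 = 31; no inspection nets 21. good-condition prefers the inspection.
poor-condition: the inspection nets 33 − 7 = 26; no inspection nets 21. poor-condition would deviate to the inspection.
poor-condition has a profitable deviation, so the profile is not an equilibrium.

No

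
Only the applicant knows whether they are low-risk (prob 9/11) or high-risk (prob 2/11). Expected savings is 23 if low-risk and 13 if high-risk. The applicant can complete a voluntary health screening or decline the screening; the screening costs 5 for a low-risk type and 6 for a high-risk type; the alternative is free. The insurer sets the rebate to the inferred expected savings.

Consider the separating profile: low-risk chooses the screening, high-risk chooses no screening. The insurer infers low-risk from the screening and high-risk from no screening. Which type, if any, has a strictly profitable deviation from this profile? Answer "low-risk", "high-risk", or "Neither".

The screening pays 23; no screening pays 13.
low-risk: assigned the screening, nets 23 − 5 = 18; deviating to no screening nets 13.
high-risk: assigned no screening, nets 13; deviating to the screening nets 23 − 6 = 17.
The high-risk type gains 4 by deviating.

high-risk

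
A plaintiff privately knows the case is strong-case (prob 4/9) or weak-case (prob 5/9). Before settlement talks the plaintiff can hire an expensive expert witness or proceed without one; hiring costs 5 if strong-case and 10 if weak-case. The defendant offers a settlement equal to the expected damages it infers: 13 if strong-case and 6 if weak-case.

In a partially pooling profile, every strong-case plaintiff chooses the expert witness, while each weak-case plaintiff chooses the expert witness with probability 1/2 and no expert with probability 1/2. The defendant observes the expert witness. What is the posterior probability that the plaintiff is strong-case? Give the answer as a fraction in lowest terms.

8/13

P(the expert witness) = (4/9)·1 + (5/9)·(1/2) = 13/18.
By Bayes' rule, P(strong-case | the expert witness) = (4/9) / (13/18) = 8/13.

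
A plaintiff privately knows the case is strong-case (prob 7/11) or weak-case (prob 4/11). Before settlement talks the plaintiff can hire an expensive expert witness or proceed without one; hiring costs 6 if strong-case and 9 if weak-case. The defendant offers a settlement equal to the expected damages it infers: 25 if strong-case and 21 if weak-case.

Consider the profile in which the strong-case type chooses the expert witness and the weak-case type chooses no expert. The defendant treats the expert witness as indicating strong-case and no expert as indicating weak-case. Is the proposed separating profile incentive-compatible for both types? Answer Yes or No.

Under these beliefs, the expert witness earns settlement 25 and no expert earns settlement 21.
strong-case: the expert witness nets 25 − 6 = 19; no expert nets 21. strong-case would deviate to no expert.
weak-case: the expert witness nets 25 − 9 = 16; no expert nets 21. weak-case prefers no expert.
strong-case has a profitable deviation, so the profile is not an equilibrium.

No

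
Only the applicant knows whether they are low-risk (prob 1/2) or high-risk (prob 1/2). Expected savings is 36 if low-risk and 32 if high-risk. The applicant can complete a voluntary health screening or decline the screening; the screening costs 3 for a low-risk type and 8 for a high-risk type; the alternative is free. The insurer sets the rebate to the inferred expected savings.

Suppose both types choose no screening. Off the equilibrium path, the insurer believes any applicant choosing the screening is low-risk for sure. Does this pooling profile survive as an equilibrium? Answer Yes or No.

Yes

On path, the insurer holds the prior and pays 1/2·36 + 1/2·32 = 34. Off path (the screening), believing low-risk, it pays 36.
low-risk: no screening nets 34; the screening nets 36 − 3 = 33. low-risk stays.
high-risk: no screening nets 34; the screening nets 36 − 8 = 28. high-risk stays.
No type deviates, so pooling is sustained.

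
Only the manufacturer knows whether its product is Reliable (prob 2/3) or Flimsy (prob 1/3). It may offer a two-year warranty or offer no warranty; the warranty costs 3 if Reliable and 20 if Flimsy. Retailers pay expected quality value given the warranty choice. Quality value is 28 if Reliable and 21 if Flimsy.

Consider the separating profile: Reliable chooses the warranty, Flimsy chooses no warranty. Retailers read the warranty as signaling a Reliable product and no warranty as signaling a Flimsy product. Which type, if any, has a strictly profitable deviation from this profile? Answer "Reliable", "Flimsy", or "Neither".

The warranty pays 28; no warranty pays 21.
Reliable: assigned the warranty, nets 28 − 3 = 25; deviating to no warranty nets 21.
Flimsy: assigned no warranty, nets 21; deviating to the warranty nets 28 − 20 = 8.
Both types strictly prefer their assigned action; no profitable deviation.

Neither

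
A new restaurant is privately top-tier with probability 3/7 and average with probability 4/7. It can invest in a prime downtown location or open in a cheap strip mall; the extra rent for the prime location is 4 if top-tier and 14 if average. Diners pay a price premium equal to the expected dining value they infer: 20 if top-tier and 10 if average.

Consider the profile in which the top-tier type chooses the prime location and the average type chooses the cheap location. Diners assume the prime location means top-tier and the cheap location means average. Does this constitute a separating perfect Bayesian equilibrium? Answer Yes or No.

Yes

Under these beliefs, the prime location earns price premium 20 and the cheap location earns price premium 10.
top-tier: the prime location nets 20 − 4 = 16; the cheap location nets 10. top-tier prefers the prime location.
average: the prime location nets 20 − 14 = 6; the cheap location nets 10. average prefers the cheap location.
Neither type deviates, so the separating profile is an equilibrium.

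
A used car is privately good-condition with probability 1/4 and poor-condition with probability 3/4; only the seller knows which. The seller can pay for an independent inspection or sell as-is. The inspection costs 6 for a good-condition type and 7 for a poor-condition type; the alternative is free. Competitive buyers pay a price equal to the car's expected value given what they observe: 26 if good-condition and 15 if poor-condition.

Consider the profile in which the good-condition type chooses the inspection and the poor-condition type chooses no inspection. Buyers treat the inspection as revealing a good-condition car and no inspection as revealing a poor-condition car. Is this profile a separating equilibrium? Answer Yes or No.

No

Under these beliefs, the inspection earns price 26 and no inspection earns price 15.
good-condition: the inspection nets 26 − 6 = 20; no inspection nets 15. good-condition prefers the inspection.
poor-condition: the inspection nets 26 − 7 = 19; no inspection nets 15. poor-condition would deviate to the inspection.
poor-condition has a profitable deviation, so the profile is not an equilibrium.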